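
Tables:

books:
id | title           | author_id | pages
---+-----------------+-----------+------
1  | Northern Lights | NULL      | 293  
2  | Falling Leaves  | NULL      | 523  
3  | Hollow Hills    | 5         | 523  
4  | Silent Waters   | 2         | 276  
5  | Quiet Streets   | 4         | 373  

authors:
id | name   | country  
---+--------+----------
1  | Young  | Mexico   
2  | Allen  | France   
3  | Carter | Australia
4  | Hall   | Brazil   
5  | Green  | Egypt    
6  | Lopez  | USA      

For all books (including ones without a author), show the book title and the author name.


LEFT JOIN keeps every row from books (the left table); where author_id has no match in authors, the author columns become NULL. Walk through each book:
  - book 1 (Northern Lights): author_id=NULL, no match -> kept with NULL
  - book 2 (Falling Leaves): author_id=NULL, no match -> kept with NULL
  - book 3 (Hollow Hills): author_id=5 -> matches Green
  - book 4 (Silent Waters): author_id=2 -> matches Allen
  - book 5 (Quiet Streets): author_id=4 -> matches Hall
All 5 rows appear; 2 have NULL author.

SQL:
SELECT a.title, b.name AS author
FROM books a
LEFT JOIN authors b ON a.author_id = b.id

Result:
title           | author
----------------+-------
Northern Lights | NULL  
Falling Leaves  | NULL  
Hollow Hills    | Green 
Silent Waters   | Allen 
Quiet Streets   | Hall  


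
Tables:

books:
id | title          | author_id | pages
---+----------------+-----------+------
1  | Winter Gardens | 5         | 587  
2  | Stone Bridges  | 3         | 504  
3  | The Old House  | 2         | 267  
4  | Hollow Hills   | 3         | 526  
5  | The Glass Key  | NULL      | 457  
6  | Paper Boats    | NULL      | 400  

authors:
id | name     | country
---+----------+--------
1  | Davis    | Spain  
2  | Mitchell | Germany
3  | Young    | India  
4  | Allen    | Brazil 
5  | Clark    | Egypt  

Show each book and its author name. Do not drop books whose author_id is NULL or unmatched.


LEFT JOIN keeps every row from books (the left table); where author_id has no match in authors, the author columns become NULL. Walk through each book:
  - book 1 (Winter Gardens): author_id=5 -> matches Clark
  - book 2 (Stone Bridges): author_id=3 -> matches Young
  - book 3 (The Old House): author_id=2 -> matches Mitchell
  - book 4 (Hollow Hills): author_id=3 -> matches Young
  - book 5 (The Glass Key): author_id=NULL, no match -> kept with NULL
  - book 6 (Paper Boats): author_id=NULL, no match -> kept with NULL
All 6 rows appear; 2 have NULL author.

SQL:
SELECT a.title, b.name AS author
FROM books a
LEFT JOIN authors b ON a.author_id = b.id

Result:
title          | author  
---------------+---------
Winter Gardens | Clark   
Stone Bridges  | Young   
The Old House  | Mitchell
Hollow Hills   | Young   
The Glass Key  | NULL    
Paper Boats    | NULL    


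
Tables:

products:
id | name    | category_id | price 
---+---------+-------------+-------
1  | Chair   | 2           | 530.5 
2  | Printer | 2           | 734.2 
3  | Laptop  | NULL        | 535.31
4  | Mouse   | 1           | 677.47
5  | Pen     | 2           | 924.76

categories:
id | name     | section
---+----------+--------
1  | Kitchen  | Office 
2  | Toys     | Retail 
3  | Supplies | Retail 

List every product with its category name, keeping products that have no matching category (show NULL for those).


LEFT JOIN keeps every row from products (the left table); where category_id has no match in categories, the category columns become NULL. Walk through each product:
  - product 1 (Chair): category_id=2 -> matches Toys
  - product 2 (Printer): category_id=2 -> matches Toys
  - product 3 (Laptop): category_id=NULL, no match -> kept with NULL
  - product 4 (Mouse): category_id=1 -> matches Kitchen
  - product 5 (Pen): category_id=2 -> matches Toys
All 5 rows appear; 1 has NULL category.

SQL:
SELECT a.name, b.name AS category
FROM products a
LEFT JOIN categories b ON a.category_id = b.id

Result:
name    | category
--------+---------
Chair   | Toys    
Printer | Toys    
Laptop  | NULL    
Mouse   | Kitchen 
Pen     | Toys    


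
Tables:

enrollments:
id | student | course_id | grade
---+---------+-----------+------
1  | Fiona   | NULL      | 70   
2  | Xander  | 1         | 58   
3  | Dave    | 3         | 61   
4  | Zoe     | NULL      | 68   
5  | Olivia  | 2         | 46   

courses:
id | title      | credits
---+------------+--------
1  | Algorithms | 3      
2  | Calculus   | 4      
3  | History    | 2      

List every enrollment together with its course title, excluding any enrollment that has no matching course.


INNER JOIN keeps only enrollments rows whose course_id matches an id in courses. Walk through each enrollment:
  - enrollment 1 (Fiona): course_id=NULL, no match -> dropped
  - enrollment 2 (Xander): course_id=1 -> matches Algorithms
  - enrollment 3 (Dave): course_id=3 -> matches History
  - enrollment 4 (Zoe): course_id=NULL, no match -> dropped
  - enrollment 5 (Olivia): course_id=2 -> matches Calculus
So 2 of 5 rows are dropped.

SQL:
SELECT a.student, b.title AS course
FROM enrollments a
INNER JOIN courses b ON a.course_id = b.id

Result:
student | course    
--------+-----------
Xander  | Algorithms
Dave    | History   
Olivia  | Calculus  


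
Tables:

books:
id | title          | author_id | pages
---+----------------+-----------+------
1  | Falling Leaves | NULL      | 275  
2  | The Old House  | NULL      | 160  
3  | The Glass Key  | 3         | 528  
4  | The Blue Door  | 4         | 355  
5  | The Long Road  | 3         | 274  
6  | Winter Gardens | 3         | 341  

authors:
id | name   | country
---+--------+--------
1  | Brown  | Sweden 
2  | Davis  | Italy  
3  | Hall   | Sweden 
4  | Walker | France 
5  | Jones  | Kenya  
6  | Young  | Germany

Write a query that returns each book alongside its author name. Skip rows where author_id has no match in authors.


INNER JOIN keeps only books rows whose author_id matches an id in authors. Walk through each book:
  - book 1 (Falling Leaves): author_id=NULL, no match -> dropped
  - book 2 (The Old House): author_id=NULL, no match -> dropped
  - book 3 (The Glass Key): author_id=3 -> matches Hall
  - book 4 (The Blue Door): author_id=4 -> matches Walker
  - book 5 (The Long Road): author_id=3 -> matches Hall
  - book 6 (Winter Gardens): author_id=3 -> matches Hall
So 2 of 6 rows are dropped.

SQL:
SELECT a.title, b.name AS author
FROM books a
INNER JOIN authors b ON a.author_id = b.id

Result:
title          | author
---------------+-------
The Glass Key  | Hall  
The Blue Door  | Walker
The Long Road  | Hall  
Winter Gardens | Hall  


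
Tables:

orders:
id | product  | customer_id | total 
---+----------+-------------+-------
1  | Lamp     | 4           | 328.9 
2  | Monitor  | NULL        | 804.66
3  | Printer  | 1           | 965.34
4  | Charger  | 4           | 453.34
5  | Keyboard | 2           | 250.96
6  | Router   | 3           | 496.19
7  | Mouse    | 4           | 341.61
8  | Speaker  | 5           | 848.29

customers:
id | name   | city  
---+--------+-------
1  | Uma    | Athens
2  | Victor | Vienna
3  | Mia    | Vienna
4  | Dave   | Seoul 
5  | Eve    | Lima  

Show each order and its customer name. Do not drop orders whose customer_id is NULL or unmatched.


LEFT JOIN keeps every row from orders (the left table); where customer_id has no match in customers, the customer columns become NULL. Walk through each order:
  - order 1 (Lamp): customer_id=4 -> matches Dave
  - order 2 (Monitor): customer_id=NULL, no match -> kept with NULL
  - order 3 (Printer): customer_id=1 -> matches Uma
  - order 4 (Charger): customer_id=4 -> matches Dave
  - order 5 (Keyboard): customer_id=2 -> matches Victor
  - order 6 (Router): customer_id=3 -> matches Mia
  - order 7 (Mouse): customer_id=4 -> matches Dave
  - order 8 (Speaker): customer_id=5 -> matches Eve
All 8 rows appear; 1 has NULL customer.

SQL:
SELECT a.product, b.name AS customer
FROM orders a
LEFT JOIN customers b ON a.customer_id = b.id

Result:
product  | customer
---------+---------
Lamp     | Dave    
Monitor  | NULL    
Printer  | Uma     
Charger  | Dave    
Keyboard | Victor  
Router   | Mia     
Mouse    | Dave    
Speaker  | Eve     


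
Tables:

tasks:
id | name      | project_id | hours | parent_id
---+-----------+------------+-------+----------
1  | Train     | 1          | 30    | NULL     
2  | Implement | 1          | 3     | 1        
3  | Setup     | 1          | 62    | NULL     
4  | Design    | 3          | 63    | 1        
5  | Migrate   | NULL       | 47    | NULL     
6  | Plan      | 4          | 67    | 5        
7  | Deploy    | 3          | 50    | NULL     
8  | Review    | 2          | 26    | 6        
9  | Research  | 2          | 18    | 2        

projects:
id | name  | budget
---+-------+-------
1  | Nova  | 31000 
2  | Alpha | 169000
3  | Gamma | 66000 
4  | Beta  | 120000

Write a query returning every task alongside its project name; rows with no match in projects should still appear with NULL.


LEFT JOIN keeps every row from tasks (the left table); where project_id has no match in projects, the project columns become NULL. Walk through each task:
  - task 1 (Train): project_id=1 -> matches Nova
  - task 2 (Implement): project_id=1 -> matches Nova
  - task 3 (Setup): project_id=1 -> matches Nova
  - task 4 (Design): project_id=3 -> matches Gamma
  - task 5 (Migrate): project_id=NULL, no match -> kept with NULL
  - task 6 (Plan): project_id=4 -> matches Beta
  - task 7 (Deploy): project_id=3 -> matches Gamma
  - task 8 (Review): project_id=2 -> matches Alpha
  - task 9 (Research): project_id=2 -> matches Alpha
All 9 rows appear; 1 has NULL project.

SQL:
SELECT a.name, b.name AS project
FROM tasks a
LEFT JOIN projects b ON a.project_id = b.id

Result:
name      | project
----------+--------
Train     | Nova   
Implement | Nova   
Setup     | Nova   
Design    | Gamma  
Migrate   | NULL   
Plan      | Beta   
Deploy    | Gamma  
Review    | Alpha  
Research  | Alpha  


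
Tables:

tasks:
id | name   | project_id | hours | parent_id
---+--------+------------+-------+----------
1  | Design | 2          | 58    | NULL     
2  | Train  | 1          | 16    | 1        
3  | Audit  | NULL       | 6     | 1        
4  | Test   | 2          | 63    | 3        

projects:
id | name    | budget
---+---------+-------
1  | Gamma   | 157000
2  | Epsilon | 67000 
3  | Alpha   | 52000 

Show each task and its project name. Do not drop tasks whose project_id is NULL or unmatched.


LEFT JOIN keeps every row from tasks (the left table); where project_id has no match in projects, the project columns become NULL. Walk through each task:
  - task 1 (Design): project_id=2 -> matches Epsilon
  - task 2 (Train): project_id=1 -> matches Gamma
  - task 3 (Audit): project_id=NULL, no match -> kept with NULL
  - task 4 (Test): project_id=2 -> matches Epsilon
All 4 rows appear; 1 has NULL project.

SQL:
SELECT a.name, b.name AS project
FROM tasks a
LEFT JOIN projects b ON a.project_id = b.id

Result:
name   | project
-------+--------
Design | Epsilon
Train  | Gamma  
Audit  | NULL   
Test   | Epsilon


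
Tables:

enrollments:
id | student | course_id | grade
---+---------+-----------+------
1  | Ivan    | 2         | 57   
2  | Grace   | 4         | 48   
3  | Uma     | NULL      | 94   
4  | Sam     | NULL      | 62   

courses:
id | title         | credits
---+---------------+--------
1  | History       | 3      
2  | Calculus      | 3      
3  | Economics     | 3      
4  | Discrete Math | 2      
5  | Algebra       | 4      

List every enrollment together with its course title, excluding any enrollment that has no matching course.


INNER JOIN keeps only enrollments rows whose course_id matches an id in courses. Walk through each enrollment:
  - enrollment 1 (Ivan): course_id=2 -> matches Calculus
  - enrollment 2 (Grace): course_id=4 -> matches Discrete Math
  - enrollment 3 (Uma): course_id=NULL, no match -> dropped
  - enrollment 4 (Sam): course_id=NULL, no match -> dropped
So 2 of 4 rows are dropped.

SQL:
SELECT a.student, b.title AS course
FROM enrollments a
INNER JOIN courses b ON a.course_id = b.id

Result:
student | course       
--------+--------------
Ivan    | Calculus     
Grace   | Discrete Math


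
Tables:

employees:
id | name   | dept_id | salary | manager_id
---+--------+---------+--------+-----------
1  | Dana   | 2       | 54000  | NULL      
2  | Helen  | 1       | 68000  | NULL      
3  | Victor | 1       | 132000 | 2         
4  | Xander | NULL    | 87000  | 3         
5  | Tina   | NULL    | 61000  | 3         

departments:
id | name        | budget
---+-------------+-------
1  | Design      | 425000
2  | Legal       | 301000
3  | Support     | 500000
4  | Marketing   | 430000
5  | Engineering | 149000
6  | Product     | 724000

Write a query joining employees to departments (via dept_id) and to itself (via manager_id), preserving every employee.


Two LEFT JOINs from the same base table employees: one to departments via dept_id, one to employees itself via manager_id. Both are LEFT so every employee is preserved.
Match against departments:
  - employee 1 (Dana): dept_id=2 -> matches Legal
  - employee 2 (Helen): dept_id=1 -> matches Design
  - employee 3 (Victor): dept_id=1 -> matches Design
  - employee 4 (Xander): dept_id=NULL, no match -> kept with NULL
  - employee 5 (Tina): dept_id=NULL, no match -> kept with NULL
Match against employees (self):
  - employee 1 (Dana): manager_id=NULL -> NULL
  - employee 2 (Helen): manager_id=NULL -> NULL
  - employee 3 (Victor): manager_id=2 -> Helen
  - employee 4 (Xander): manager_id=3 -> Victor
  - employee 5 (Tina): manager_id=3 -> Victor

SQL:
SELECT a.name, b.name AS department, c.name AS manager
FROM employees a
LEFT JOIN departments b ON a.dept_id = b.id
LEFT JOIN employees c ON a.manager_id = c.id

Result:
name   | department | manager
-------+------------+--------
Dana   | Legal      | NULL   
Helen  | Design     | NULL   
Victor | Design     | Helen  
Xander | NULL       | Victor 
Tina   | NULL       | Victor 


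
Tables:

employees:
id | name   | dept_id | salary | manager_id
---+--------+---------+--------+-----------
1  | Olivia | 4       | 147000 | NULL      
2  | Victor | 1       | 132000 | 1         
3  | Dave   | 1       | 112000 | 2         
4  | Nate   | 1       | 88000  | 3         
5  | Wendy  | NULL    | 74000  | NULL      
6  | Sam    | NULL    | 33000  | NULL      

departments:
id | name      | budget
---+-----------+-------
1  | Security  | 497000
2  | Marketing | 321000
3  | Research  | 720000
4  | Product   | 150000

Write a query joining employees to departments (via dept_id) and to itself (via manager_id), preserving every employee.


Two LEFT JOINs from the same base table employees: one to departments via dept_id, one to employees itself via manager_id. Both are LEFT so every employee is preserved.
Match against departments:
  - employee 1 (Olivia): dept_id=4 -> matches Product
  - employee 2 (Victor): dept_id=1 -> matches Security
  - employee 3 (Dave): dept_id=1 -> matches Security
  - employee 4 (Nate): dept_id=1 -> matches Security
  - employee 5 (Wendy): dept_id=NULL, no match -> kept with NULL
  - employee 6 (Sam): dept_id=NULL, no match -> kept with NULL
Match against employees (self):
  - employee 1 (Olivia): manager_id=NULL -> NULL
  - employee 2 (Victor): manager_id=1 -> Olivia
  - employee 3 (Dave): manager_id=2 -> Victor
  - employee 4 (Nate): manager_id=3 -> Dave
  - employee 5 (Wendy): manager_id=NULL -> NULL
  - employee 6 (Sam): manager_id=NULL -> NULL

SQL:
SELECT a.name, b.name AS department, c.name AS manager
FROM employees a
LEFT JOIN departments b ON a.dept_id = b.id
LEFT JOIN employees c ON a.manager_id = c.id

Result:
name   | department | manager
-------+------------+--------
Olivia | Product    | NULL   
Victor | Security   | Olivia 
Dave   | Security   | Victor 
Nate   | Security   | Dave   
Wendy  | NULL       | NULL   
Sam    | NULL       | NULL   


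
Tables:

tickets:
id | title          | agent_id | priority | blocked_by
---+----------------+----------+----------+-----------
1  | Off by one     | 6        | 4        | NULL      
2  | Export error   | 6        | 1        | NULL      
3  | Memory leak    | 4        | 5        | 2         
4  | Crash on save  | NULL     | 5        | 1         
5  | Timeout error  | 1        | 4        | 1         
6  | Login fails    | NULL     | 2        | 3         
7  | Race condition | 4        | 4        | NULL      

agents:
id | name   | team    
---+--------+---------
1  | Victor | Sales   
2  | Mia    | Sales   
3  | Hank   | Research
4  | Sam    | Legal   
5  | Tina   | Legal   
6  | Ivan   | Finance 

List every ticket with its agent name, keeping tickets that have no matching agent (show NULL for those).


LEFT JOIN keeps every row from tickets (the left table); where agent_id has no match in agents, the agent columns become NULL. Walk through each ticket:
  - ticket 1 (Off by one): agent_id=6 -> matches Ivan
  - ticket 2 (Export error): agent_id=6 -> matches Ivan
  - ticket 3 (Memory leak): agent_id=4 -> matches Sam
  - ticket 4 (Crash on save): agent_id=NULL, no match -> kept with NULL
  - ticket 5 (Timeout error): agent_id=1 -> matches Victor
  - ticket 6 (Login fails): agent_id=NULL, no match -> kept with NULL
  - ticket 7 (Race condition): agent_id=4 -> matches Sam
All 7 rows appear; 2 have NULL agent.

SQL:
SELECT a.title, b.name AS agent
FROM tickets a
LEFT JOIN agents b ON a.agent_id = b.id

Result:
title          | agent 
---------------+-------
Off by one     | Ivan  
Export error   | Ivan  
Memory leak    | Sam   
Crash on save  | NULL  
Timeout error  | Victor
Login fails    | NULL  
Race condition | Sam   


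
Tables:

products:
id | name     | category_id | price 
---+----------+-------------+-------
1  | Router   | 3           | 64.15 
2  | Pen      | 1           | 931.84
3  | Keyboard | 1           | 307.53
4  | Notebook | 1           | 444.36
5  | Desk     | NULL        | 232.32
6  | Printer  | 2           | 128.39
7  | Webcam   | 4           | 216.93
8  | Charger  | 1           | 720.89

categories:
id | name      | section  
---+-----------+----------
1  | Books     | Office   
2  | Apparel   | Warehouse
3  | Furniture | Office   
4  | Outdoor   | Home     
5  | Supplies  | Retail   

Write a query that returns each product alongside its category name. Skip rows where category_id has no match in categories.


INNER JOIN keeps only products rows whose category_id matches an id in categories. Walk through each product:
  - product 1 (Router): category_id=3 -> matches Furniture
  - product 2 (Pen): category_id=1 -> matches Books
  - product 3 (Keyboard): category_id=1 -> matches Books
  - product 4 (Notebook): category_id=1 -> matches Books
  - product 5 (Desk): category_id=NULL, no match -> dropped
  - product 6 (Printer): category_id=2 -> matches Apparel
  - product 7 (Webcam): category_id=4 -> matches Outdoor
  - product 8 (Charger): category_id=1 -> matches Books
So 1 of 8 rows is dropped.

SQL:
SELECT a.name, b.name AS category
FROM products a
INNER JOIN categories b ON a.category_id = b.id

Result:
name     | category 
---------+----------
Router   | Furniture
Pen      | Books    
Keyboard | Books    
Notebook | Books    
Printer  | Apparel  
Webcam   | Outdoor  
Charger  | Books    


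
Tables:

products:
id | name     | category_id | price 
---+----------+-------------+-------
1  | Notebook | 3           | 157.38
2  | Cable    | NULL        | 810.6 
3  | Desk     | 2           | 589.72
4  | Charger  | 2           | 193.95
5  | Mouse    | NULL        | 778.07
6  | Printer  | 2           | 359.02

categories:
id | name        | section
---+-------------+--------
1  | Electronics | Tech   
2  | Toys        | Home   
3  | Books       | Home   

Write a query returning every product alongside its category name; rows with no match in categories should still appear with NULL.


LEFT JOIN keeps every row from products (the left table); where category_id has no match in categories, the category columns become NULL. Walk through each product:
  - product 1 (Notebook): category_id=3 -> matches Books
  - product 2 (Cable): category_id=NULL, no match -> kept with NULL
  - product 3 (Desk): category_id=2 -> matches Toys
  - product 4 (Charger): category_id=2 -> matches Toys
  - product 5 (Mouse): category_id=NULL, no match -> kept with NULL
  - product 6 (Printer): category_id=2 -> matches Toys
All 6 rows appear; 2 have NULL category.

SQL:
SELECT a.name, b.name AS category
FROM products a
LEFT JOIN categories b ON a.category_id = b.id

Result:
name     | category
---------+---------
Notebook | Books   
Cable    | NULL    
Desk     | Toys    
Charger  | Toys    
Mouse    | NULL    
Printer  | Toys    


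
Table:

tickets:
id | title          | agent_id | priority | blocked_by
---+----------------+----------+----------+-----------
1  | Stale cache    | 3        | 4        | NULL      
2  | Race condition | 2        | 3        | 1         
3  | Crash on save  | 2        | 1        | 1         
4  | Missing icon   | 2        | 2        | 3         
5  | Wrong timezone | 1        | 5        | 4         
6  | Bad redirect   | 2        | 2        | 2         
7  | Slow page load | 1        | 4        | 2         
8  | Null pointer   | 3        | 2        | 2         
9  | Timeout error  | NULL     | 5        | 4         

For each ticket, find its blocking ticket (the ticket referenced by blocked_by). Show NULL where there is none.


This is a self-join: tickets is joined to a second copy of itself, matching each row's blocked_by to another row's id. Use LEFT JOIN so rows with blocked_by=NULL are kept.
  - ticket 1 (Stale cache): blocked_by=NULL -> NULL
  - ticket 2 (Race condition): blocked_by=1 -> Stale cache
  - ticket 3 (Crash on save): blocked_by=1 -> Stale cache
  - ticket 4 (Missing icon): blocked_by=3 -> Crash on save
  - ticket 5 (Wrong timezone): blocked_by=4 -> Missing icon
  - ticket 6 (Bad redirect): blocked_by=2 -> Race condition
  - ticket 7 (Slow page load): blocked_by=2 -> Race condition
  - ticket 8 (Null pointer): blocked_by=2 -> Race condition
  - ticket 9 (Timeout error): blocked_by=4 -> Missing icon

SQL:
SELECT a.title AS item, b.title AS blocked_by
FROM tickets a
LEFT JOIN tickets b ON a.blocked_by = b.id

Result:
item           | blocked_by    
---------------+---------------
Stale cache    | NULL          
Race condition | Stale cache   
Crash on save  | Stale cache   
Missing icon   | Crash on save 
Wrong timezone | Missing icon  
Bad redirect   | Race condition
Slow page load | Race condition
Null pointer   | Race condition
Timeout error  | Missing icon  


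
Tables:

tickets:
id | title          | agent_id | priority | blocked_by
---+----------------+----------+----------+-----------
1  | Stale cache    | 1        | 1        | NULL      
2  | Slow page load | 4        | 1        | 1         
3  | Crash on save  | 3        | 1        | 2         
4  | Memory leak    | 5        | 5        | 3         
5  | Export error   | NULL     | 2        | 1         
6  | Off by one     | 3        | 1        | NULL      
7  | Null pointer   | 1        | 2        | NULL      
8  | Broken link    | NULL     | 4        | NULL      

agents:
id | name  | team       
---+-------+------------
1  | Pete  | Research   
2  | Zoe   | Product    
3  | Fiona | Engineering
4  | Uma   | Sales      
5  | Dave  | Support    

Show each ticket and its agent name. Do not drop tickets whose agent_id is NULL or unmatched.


LEFT JOIN keeps every row from tickets (the left table); where agent_id has no match in agents, the agent columns become NULL. Walk through each ticket:
  - ticket 1 (Stale cache): agent_id=1 -> matches Pete
  - ticket 2 (Slow page load): agent_id=4 -> matches Uma
  - ticket 3 (Crash on save): agent_id=3 -> matches Fiona
  - ticket 4 (Memory leak): agent_id=5 -> matches Dave
  - ticket 5 (Export error): agent_id=NULL, no match -> kept with NULL
  - ticket 6 (Off by one): agent_id=3 -> matches Fiona
  - ticket 7 (Null pointer): agent_id=1 -> matches Pete
  - ticket 8 (Broken link): agent_id=NULL, no match -> kept with NULL
All 8 rows appear; 2 have NULL agent.

SQL:
SELECT a.title, b.name AS agent
FROM tickets a
LEFT JOIN agents b ON a.agent_id = b.id

Result:
title          | agent
---------------+------
Stale cache    | Pete 
Slow page load | Uma  
Crash on save  | Fiona
Memory leak    | Dave 
Export error   | NULL 
Off by one     | Fiona
Null pointer   | Pete 
Broken link    | NULL 


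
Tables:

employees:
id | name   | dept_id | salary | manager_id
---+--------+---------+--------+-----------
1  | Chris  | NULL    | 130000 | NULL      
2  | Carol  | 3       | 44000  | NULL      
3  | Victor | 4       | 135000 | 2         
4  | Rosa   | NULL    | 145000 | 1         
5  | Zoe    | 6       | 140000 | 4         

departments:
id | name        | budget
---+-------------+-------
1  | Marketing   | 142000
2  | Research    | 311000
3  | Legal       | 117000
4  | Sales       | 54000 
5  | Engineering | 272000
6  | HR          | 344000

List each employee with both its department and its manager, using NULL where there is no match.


Two LEFT JOINs from the same base table employees: one to departments via dept_id, one to employees itself via manager_id. Both are LEFT so every employee is preserved.
Match against departments:
  - employee 1 (Chris): dept_id=NULL, no match -> kept with NULL
  - employee 2 (Carol): dept_id=3 -> matches Legal
  - employee 3 (Victor): dept_id=4 -> matches Sales
  - employee 4 (Rosa): dept_id=NULL, no match -> kept with NULL
  - employee 5 (Zoe): dept_id=6 -> matches HR
Match against employees (self):
  - employee 1 (Chris): manager_id=NULL -> NULL
  - employee 2 (Carol): manager_id=NULL -> NULL
  - employee 3 (Victor): manager_id=2 -> Carol
  - employee 4 (Rosa): manager_id=1 -> Chris
  - employee 5 (Zoe): manager_id=4 -> Rosa

SQL:
SELECT a.name, b.name AS department, c.name AS manager
FROM employees a
LEFT JOIN departments b ON a.dept_id = b.id
LEFT JOIN employees c ON a.manager_id = c.id

Result:
name   | department | manager
-------+------------+--------
Chris  | NULL       | NULL   
Carol  | Legal      | NULL   
Victor | Sales      | Carol  
Rosa   | NULL       | Chris  
Zoe    | HR         | Rosa   


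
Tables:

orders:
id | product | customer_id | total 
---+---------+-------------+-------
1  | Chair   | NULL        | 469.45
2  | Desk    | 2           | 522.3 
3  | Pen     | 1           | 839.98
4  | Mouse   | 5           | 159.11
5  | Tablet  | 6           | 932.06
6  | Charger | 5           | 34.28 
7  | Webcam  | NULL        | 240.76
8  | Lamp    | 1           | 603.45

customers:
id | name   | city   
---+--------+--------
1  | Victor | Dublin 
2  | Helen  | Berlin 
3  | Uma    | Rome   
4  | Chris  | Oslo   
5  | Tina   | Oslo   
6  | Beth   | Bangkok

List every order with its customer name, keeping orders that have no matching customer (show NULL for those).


LEFT JOIN keeps every row from orders (the left table); where customer_id has no match in customers, the customer columns become NULL. Walk through each order:
  - order 1 (Chair): customer_id=NULL, no match -> kept with NULL
  - order 2 (Desk): customer_id=2 -> matches Helen
  - order 3 (Pen): customer_id=1 -> matches Victor
  - order 4 (Mouse): customer_id=5 -> matches Tina
  - order 5 (Tablet): customer_id=6 -> matches Beth
  - order 6 (Charger): customer_id=5 -> matches Tina
  - order 7 (Webcam): customer_id=NULL, no match -> kept with NULL
  - order 8 (Lamp): customer_id=1 -> matches Victor
All 8 rows appear; 2 have NULL customer.

SQL:
SELECT a.product, b.name AS customer
FROM orders a
LEFT JOIN customers b ON a.customer_id = b.id

Result:
product | customer
--------+---------
Chair   | NULL    
Desk    | Helen   
Pen     | Victor  
Mouse   | Tina    
Tablet  | Beth    
Charger | Tina    
Webcam  | NULL    
Lamp    | Victor  


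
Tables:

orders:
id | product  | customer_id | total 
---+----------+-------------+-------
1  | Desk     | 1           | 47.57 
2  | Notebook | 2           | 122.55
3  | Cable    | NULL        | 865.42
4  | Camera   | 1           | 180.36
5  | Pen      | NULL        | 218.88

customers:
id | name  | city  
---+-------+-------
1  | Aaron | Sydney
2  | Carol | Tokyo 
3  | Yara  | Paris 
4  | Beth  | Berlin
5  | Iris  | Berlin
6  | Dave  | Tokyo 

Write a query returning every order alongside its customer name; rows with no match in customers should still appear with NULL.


LEFT JOIN keeps every row from orders (the left table); where customer_id has no match in customers, the customer columns become NULL. Walk through each order:
  - order 1 (Desk): customer_id=1 -> matches Aaron
  - order 2 (Notebook): customer_id=2 -> matches Carol
  - order 3 (Cable): customer_id=NULL, no match -> kept with NULL
  - order 4 (Camera): customer_id=1 -> matches Aaron
  - order 5 (Pen): customer_id=NULL, no match -> kept with NULL
All 5 rows appear; 2 have NULL customer.

SQL:
SELECT a.product, b.name AS customer
FROM orders a
LEFT JOIN customers b ON a.customer_id = b.id

Result:
product  | customer
---------+---------
Desk     | Aaron   
Notebook | Carol   
Cable    | NULL    
Camera   | Aaron   
Pen      | NULL    


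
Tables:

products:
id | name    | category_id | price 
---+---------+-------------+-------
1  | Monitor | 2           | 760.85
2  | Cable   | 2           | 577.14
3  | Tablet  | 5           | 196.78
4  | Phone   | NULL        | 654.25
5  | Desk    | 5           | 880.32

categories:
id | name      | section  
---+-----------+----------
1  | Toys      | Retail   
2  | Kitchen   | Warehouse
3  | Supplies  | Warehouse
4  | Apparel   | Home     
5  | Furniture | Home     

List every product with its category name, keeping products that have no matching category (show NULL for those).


LEFT JOIN keeps every row from products (the left table); where category_id has no match in categories, the category columns become NULL. Walk through each product:
  - product 1 (Monitor): category_id=2 -> matches Kitchen
  - product 2 (Cable): category_id=2 -> matches Kitchen
  - product 3 (Tablet): category_id=5 -> matches Furniture
  - product 4 (Phone): category_id=NULL, no match -> kept with NULL
  - product 5 (Desk): category_id=5 -> matches Furniture
All 5 rows appear; 1 has NULL category.

SQL:
SELECT a.name, b.name AS category
FROM products a
LEFT JOIN categories b ON a.category_id = b.id

Result:
name    | category 
--------+----------
Monitor | Kitchen  
Cable   | Kitchen  
Tablet  | Furniture
Phone   | NULL     
Desk    | Furniture


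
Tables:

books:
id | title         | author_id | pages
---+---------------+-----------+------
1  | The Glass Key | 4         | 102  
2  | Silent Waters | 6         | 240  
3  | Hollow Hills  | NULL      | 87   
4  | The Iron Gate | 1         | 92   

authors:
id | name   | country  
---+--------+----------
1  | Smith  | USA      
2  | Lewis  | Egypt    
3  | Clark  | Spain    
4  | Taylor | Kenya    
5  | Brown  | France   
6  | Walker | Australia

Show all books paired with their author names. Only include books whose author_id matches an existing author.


INNER JOIN keeps only books rows whose author_id matches an id in authors. Walk through each book:
  - book 1 (The Glass Key): author_id=4 -> matches Taylor
  - book 2 (Silent Waters): author_id=6 -> matches Walker
  - book 3 (Hollow Hills): author_id=NULL, no match -> dropped
  - book 4 (The Iron Gate): author_id=1 -> matches Smith
So 1 of 4 rows is dropped.

SQL:
SELECT a.title, b.name AS author
FROM books a
INNER JOIN authors b ON a.author_id = b.id

Result:
title         | author
--------------+-------
The Glass Key | Taylor
Silent Waters | Walker
The Iron Gate | Smith 


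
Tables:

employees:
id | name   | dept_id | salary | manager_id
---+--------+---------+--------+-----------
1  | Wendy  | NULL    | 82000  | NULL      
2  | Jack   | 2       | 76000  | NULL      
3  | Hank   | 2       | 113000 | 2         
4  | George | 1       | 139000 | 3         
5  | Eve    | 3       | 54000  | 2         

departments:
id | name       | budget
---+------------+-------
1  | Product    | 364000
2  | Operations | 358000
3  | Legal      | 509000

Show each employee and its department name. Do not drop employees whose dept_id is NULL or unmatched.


LEFT JOIN keeps every row from employees (the left table); where dept_id has no match in departments, the department columns become NULL. Walk through each employee:
  - employee 1 (Wendy): dept_id=NULL, no match -> kept with NULL
  - employee 2 (Jack): dept_id=2 -> matches Operations
  - employee 3 (Hank): dept_id=2 -> matches Operations
  - employee 4 (George): dept_id=1 -> matches Product
  - employee 5 (Eve): dept_id=3 -> matches Legal
All 5 rows appear; 1 has NULL department.

SQL:
SELECT a.name, b.name AS department
FROM employees a
LEFT JOIN departments b ON a.dept_id = b.id

Result:
name   | department
-------+-----------
Wendy  | NULL      
Jack   | Operations
Hank   | Operations
George | Product   
Eve    | Legal     


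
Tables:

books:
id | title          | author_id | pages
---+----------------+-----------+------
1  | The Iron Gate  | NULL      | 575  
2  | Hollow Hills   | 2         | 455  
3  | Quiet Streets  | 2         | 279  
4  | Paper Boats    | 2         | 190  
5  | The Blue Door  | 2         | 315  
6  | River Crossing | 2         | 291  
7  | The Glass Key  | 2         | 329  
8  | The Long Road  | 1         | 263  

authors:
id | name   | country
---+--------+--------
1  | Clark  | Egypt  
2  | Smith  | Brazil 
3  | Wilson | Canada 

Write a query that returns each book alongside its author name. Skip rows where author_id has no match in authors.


INNER JOIN keeps only books rows whose author_id matches an id in authors. Walk through each book:
  - book 1 (The Iron Gate): author_id=NULL, no match -> dropped
  - book 2 (Hollow Hills): author_id=2 -> matches Smith
  - book 3 (Quiet Streets): author_id=2 -> matches Smith
  - book 4 (Paper Boats): author_id=2 -> matches Smith
  - book 5 (The Blue Door): author_id=2 -> matches Smith
  - book 6 (River Crossing): author_id=2 -> matches Smith
  - book 7 (The Glass Key): author_id=2 -> matches Smith
  - book 8 (The Long Road): author_id=1 -> matches Clark
So 1 of 8 rows is dropped.

SQL:
SELECT a.title, b.name AS author
FROM books a
INNER JOIN authors b ON a.author_id = b.id

Result:
title          | author
---------------+-------
Hollow Hills   | Smith 
Quiet Streets  | Smith 
Paper Boats    | Smith 
The Blue Door  | Smith 
River Crossing | Smith 
The Glass Key  | Smith 
The Long Road  | Clark 


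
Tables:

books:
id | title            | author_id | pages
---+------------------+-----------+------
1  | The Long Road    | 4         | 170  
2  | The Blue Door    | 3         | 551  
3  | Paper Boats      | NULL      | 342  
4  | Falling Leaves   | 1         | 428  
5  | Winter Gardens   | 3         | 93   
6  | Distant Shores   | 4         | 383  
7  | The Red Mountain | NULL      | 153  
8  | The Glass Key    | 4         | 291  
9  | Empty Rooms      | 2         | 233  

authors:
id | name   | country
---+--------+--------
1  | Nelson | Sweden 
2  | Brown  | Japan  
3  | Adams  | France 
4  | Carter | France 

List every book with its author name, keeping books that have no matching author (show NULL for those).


LEFT JOIN keeps every row from books (the left table); where author_id has no match in authors, the author columns become NULL. Walk through each book:
  - book 1 (The Long Road): author_id=4 -> matches Carter
  - book 2 (The Blue Door): author_id=3 -> matches Adams
  - book 3 (Paper Boats): author_id=NULL, no match -> kept with NULL
  - book 4 (Falling Leaves): author_id=1 -> matches Nelson
  - book 5 (Winter Gardens): author_id=3 -> matches Adams
  - book 6 (Distant Shores): author_id=4 -> matches Carter
  - book 7 (The Red Mountain): author_id=NULL, no match -> kept with NULL
  - book 8 (The Glass Key): author_id=4 -> matches Carter
  - book 9 (Empty Rooms): author_id=2 -> matches Brown
All 9 rows appear; 2 have NULL author.

SQL:
SELECT a.title, b.name AS author
FROM books a
LEFT JOIN authors b ON a.author_id = b.id

Result:
title            | author
-----------------+-------
The Long Road    | Carter
The Blue Door    | Adams 
Paper Boats      | NULL  
Falling Leaves   | Nelson
Winter Gardens   | Adams 
Distant Shores   | Carter
The Red Mountain | NULL  
The Glass Key    | Carter
Empty Rooms      | Brown 


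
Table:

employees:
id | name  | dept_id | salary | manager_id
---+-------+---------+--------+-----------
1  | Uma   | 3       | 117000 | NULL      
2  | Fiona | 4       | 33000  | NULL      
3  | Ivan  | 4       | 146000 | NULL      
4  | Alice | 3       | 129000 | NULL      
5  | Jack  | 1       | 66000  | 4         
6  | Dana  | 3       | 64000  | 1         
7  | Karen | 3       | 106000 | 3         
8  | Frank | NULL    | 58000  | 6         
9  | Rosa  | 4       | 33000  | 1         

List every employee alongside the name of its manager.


This is a self-join: employees is joined to a second copy of itself, matching each row's manager_id to another row's id. Use LEFT JOIN so rows with manager_id=NULL are kept.
  - employee 1 (Uma): manager_id=NULL -> NULL
  - employee 2 (Fiona): manager_id=NULL -> NULL
  - employee 3 (Ivan): manager_id=NULL -> NULL
  - employee 4 (Alice): manager_id=NULL -> NULL
  - employee 5 (Jack): manager_id=4 -> Alice
  - employee 6 (Dana): manager_id=1 -> Uma
  - employee 7 (Karen): manager_id=3 -> Ivan
  - employee 8 (Frank): manager_id=6 -> Dana
  - employee 9 (Rosa): manager_id=1 -> Uma

SQL:
SELECT a.name AS item, b.name AS manager
FROM employees a
LEFT JOIN employees b ON a.manager_id = b.id

Result:
item  | manager
------+--------
Uma   | NULL   
Fiona | NULL   
Ivan  | NULL   
Alice | NULL   
Jack  | Alice  
Dana  | Uma    
Karen | Ivan   
Frank | Dana   
Rosa  | Uma    


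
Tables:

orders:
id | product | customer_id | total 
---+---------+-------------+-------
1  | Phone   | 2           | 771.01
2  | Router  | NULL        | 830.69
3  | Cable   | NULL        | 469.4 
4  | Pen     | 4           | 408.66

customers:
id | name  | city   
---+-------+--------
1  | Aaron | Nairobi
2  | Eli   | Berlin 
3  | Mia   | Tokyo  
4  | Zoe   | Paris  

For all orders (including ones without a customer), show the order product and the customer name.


LEFT JOIN keeps every row from orders (the left table); where customer_id has no match in customers, the customer columns become NULL. Walk through each order:
  - order 1 (Phone): customer_id=2 -> matches Eli
  - order 2 (Router): customer_id=NULL, no match -> kept with NULL
  - order 3 (Cable): customer_id=NULL, no match -> kept with NULL
  - order 4 (Pen): customer_id=4 -> matches Zoe
All 4 rows appear; 2 have NULL customer.

SQL:
SELECT a.product, b.name AS customer
FROM orders a
LEFT JOIN customers b ON a.customer_id = b.id

Result:
product | customer
--------+---------
Phone   | Eli     
Router  | NULL    
Cable   | NULL    
Pen     | Zoe     


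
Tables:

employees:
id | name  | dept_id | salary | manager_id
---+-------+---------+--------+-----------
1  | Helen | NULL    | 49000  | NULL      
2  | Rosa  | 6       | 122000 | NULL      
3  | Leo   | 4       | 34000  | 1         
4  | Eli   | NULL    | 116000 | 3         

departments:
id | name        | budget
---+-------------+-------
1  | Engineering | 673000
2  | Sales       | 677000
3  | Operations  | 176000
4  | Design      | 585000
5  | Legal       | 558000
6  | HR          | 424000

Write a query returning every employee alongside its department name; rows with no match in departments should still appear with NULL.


LEFT JOIN keeps every row from employees (the left table); where dept_id has no match in departments, the department columns become NULL. Walk through each employee:
  - employee 1 (Helen): dept_id=NULL, no match -> kept with NULL
  - employee 2 (Rosa): dept_id=6 -> matches HR
  - employee 3 (Leo): dept_id=4 -> matches Design
  - employee 4 (Eli): dept_id=NULL, no match -> kept with NULL
All 4 rows appear; 2 have NULL department.

SQL:
SELECT a.name, b.name AS department
FROM employees a
LEFT JOIN departments b ON a.dept_id = b.id

Result:
name  | department
------+-----------
Helen | NULL      
Rosa  | HR        
Leo   | Design    
Eli   | NULL      


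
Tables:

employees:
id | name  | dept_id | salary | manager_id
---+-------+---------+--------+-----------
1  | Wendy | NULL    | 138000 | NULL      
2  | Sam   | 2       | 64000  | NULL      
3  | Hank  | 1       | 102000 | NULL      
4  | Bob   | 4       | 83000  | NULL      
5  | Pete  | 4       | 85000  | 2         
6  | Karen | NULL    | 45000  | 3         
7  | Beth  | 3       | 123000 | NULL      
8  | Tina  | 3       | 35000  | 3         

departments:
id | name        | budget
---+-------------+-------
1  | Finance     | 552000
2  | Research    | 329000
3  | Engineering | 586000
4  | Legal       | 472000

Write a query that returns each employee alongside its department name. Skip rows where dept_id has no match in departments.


INNER JOIN keeps only employees rows whose dept_id matches an id in departments. Walk through each employee:
  - employee 1 (Wendy): dept_id=NULL, no match -> dropped
  - employee 2 (Sam): dept_id=2 -> matches Research
  - employee 3 (Hank): dept_id=1 -> matches Finance
  - employee 4 (Bob): dept_id=4 -> matches Legal
  - employee 5 (Pete): dept_id=4 -> matches Legal
  - employee 6 (Karen): dept_id=NULL, no match -> dropped
  - employee 7 (Beth): dept_id=3 -> matches Engineering
  - employee 8 (Tina): dept_id=3 -> matches Engineering
So 2 of 8 rows are dropped.

SQL:
SELECT a.name, b.name AS department
FROM employees a
INNER JOIN departments b ON a.dept_id = b.id

Result:
name | department 
-----+------------
Sam  | Research   
Hank | Finance    
Bob  | Legal      
Pete | Legal      
Beth | Engineering
Tina | Engineering
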